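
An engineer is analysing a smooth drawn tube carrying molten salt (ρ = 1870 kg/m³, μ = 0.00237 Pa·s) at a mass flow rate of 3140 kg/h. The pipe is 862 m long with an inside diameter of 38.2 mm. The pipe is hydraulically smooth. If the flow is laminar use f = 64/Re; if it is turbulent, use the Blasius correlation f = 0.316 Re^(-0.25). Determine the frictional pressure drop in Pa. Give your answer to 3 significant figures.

ΔP ≈ 105000 Pa

ṁ = 3140 kg/h = 3140/3600 = 0.8722 kg/s.
A = πD²/4 = π(0.0382)²/4 = 0.001146 m²; mean velocity V = ṁ/(ρA) = 0.8722/(1870 · 0.001146) = 0.407 m/s.
Reynolds number Re = ρVD/μ = 1870 · 0.407 · 0.0382 / 0.00237 = 1.227e+04.
Re > 4000 → turbulent. Smooth-pipe (Blasius): f = 0.316 Re^(-0.25) = 0.316/(1.227e+04)^0.25 = 0.03003.
Darcy-Weisbach: ΔP = f(L/D)(ρV²/2) = 0.03003·(862/0.0382)·(1870·0.407²/2) = 0.03003·2.257e+04·154.9 = 1.049e+05 Pa.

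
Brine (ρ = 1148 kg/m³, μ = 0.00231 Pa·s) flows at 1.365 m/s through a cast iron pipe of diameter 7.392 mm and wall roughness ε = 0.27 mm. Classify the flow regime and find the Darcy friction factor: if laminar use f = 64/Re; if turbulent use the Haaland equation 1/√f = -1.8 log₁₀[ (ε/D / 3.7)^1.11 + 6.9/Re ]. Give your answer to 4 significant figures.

Re = ρVD/μ = 1148·1.365·0.007392/0.00231 = 5014.
Re > 4000 → turbulent. ε/D = 0.00027/0.007392 = 0.0365; Haaland: 1/√f = -1.8 log₁₀[0.00594 + 0.00138] = 3.844, so f = 0.06766.

f ≈ 0.06766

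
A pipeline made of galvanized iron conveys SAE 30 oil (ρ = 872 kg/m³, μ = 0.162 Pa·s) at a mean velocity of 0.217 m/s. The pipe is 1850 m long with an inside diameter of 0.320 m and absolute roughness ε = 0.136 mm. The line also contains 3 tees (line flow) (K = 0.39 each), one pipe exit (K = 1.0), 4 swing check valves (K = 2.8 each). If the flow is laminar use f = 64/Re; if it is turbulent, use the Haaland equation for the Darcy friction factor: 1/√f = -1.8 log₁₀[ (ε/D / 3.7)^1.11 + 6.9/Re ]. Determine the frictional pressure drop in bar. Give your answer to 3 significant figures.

ΔP ≈ 0.206 bar

Reynolds number Re = ρVD/μ = 872 · 0.217 · 0.32 / 0.162 = 373.8.
Re < 2300 → laminar flow, so f = 64/Re = 64/373.8 = 0.1712 (the turbulent correlation is not needed).
Total minor-loss coefficient ΣK = 3·0.39 + 1·1 + 4·2.8 = 13.4.
ΔP = [f·L/D + ΣK]·(ρV²/2) = [0.1712·1850/0.32 + 13.4]·(872·0.217²/2) = [989.9 + 13.4]·20.53 = 2.06e+04 Pa.
ΔP = 2.06e+04 Pa = 0.206 bar.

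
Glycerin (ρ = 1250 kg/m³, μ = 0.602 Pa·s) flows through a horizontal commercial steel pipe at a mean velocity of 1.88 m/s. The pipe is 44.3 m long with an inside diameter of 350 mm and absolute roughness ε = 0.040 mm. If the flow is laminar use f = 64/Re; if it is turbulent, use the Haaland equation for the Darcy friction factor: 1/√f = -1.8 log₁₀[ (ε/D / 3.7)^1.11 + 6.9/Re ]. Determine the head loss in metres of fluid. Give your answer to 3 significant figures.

Reynolds number Re = ρVD/μ = 1250 · 1.88 · 0.35 / 0.602 = 1366.
Re < 2300 → laminar flow, so f = 64/Re = 64/1366 = 0.04684 (the turbulent correlation is not needed).
Darcy-Weisbach: ΔP = f(L/D)(ρV²/2) = 0.04684·(44.3/0.35)·(1250·1.88²/2) = 0.04684·126.6·2209 = 1.31e+04 Pa.
Head loss h_f = ΔP/(ρg) = 1.31e+04/(1250·9.81) = 1.07 m.

h_f ≈ 1.07 m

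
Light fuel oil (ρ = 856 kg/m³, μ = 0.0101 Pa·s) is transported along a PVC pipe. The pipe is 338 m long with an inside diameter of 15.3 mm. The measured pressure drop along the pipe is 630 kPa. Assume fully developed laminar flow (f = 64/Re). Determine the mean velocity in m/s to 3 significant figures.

For laminar flow, f = 64/Re with Re = ρVD/μ, so Darcy-Weisbach reduces to ΔP = 32μLV/D². Solving for V: V = ΔP·D²/(32μL) = 6.3e+05·(0.0153)²/(32·0.0101·338) = 1.35 m/s.
Check: Re = ρVD/μ = 856·1.35·0.0153/0.0101 = 1751 < 2300, so the laminar assumption holds.

V ≈ 1.35 m/s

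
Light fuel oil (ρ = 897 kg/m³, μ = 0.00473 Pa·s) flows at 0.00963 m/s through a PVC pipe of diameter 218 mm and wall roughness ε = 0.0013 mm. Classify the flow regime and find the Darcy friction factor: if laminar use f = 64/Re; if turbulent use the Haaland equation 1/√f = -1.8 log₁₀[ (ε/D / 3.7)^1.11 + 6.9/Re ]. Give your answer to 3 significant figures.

f ≈ 0.161

Re = ρVD/μ = 897·0.00963·0.218/0.00473 = 398.1.
Re < 2300 → laminar, so f = 64/Re = 0.1608 (roughness is irrelevant in laminar flow).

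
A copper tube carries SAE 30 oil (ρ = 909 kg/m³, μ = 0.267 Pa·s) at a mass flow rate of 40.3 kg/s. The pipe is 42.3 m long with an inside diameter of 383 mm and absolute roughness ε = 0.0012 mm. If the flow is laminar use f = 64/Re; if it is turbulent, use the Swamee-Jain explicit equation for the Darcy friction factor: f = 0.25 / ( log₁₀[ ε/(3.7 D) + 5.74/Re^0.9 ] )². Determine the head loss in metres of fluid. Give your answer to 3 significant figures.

A = πD²/4 = π(0.383)²/4 = 0.1152 m²; mean velocity V = ṁ/(ρA) = 40.3/(909 · 0.1152) = 0.3848 m/s.
Reynolds number Re = ρVD/μ = 909 · 0.3848 · 0.383 / 0.267 = 501.8.
Re < 2300 → laminar flow, so f = 64/Re = 64/501.8 = 0.1275 (the turbulent correlation is not needed).
Darcy-Weisbach: ΔP = f(L/D)(ρV²/2) = 0.1275·(42.3/0.383)·(909·0.3848²/2) = 0.1275·110.4·67.3 = 948.1 Pa.
Head loss h_f = ΔP/(ρg) = 948.1/(909·9.81) = 0.106 m.

h_f ≈ 0.106 m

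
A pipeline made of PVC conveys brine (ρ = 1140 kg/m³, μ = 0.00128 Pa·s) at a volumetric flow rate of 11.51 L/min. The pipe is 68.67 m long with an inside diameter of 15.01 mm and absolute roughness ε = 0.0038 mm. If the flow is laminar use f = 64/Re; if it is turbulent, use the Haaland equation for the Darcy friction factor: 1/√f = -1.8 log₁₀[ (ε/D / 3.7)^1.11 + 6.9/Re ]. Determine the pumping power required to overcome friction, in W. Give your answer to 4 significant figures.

P ≈ 16.65 W

Q = 11.51 L/min = 11.51/60000 = 0.0001918 m³/s.
Cross-sectional area A = πD²/4 = π(0.01501)²/4 = 0.000177 m²; mean velocity V = Q/A = 0.0001918/0.000177 = 1.084 m/s.
Reynolds number Re = ρVD/μ = 1140 · 1.084 · 0.01501 / 0.00128 = 1.449e+04.
Re > 4000 → turbulent. Relative roughness ε/D = 3.8e-06/0.01501 = 0.000253. Haaland: 1/√f = -1.8 log₁₀[(0.000253/3.7)^1.11 + 6.9/1.449e+04] = -1.8 log₁₀[2.38e-05 + 0.000476] = 5.942, so f = 0.02832.
Darcy-Weisbach: ΔP = f(L/D)(ρV²/2) = 0.02832·(68.67/0.01501)·(1140·1.084²/2) = 0.02832·4575·669.9 = 8.681e+04 Pa.
Pumping power P = QΔP = 0.0001918·8.681e+04 = 16.652 W = 16.65 W.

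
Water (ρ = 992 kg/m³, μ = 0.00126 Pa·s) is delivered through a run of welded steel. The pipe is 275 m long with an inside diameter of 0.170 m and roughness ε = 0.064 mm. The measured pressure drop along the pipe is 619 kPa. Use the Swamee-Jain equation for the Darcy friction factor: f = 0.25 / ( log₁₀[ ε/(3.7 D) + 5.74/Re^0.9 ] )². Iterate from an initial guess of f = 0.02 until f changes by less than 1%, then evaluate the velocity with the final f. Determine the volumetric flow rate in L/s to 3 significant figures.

Q ≈ 155 L/s

Rearranging Darcy-Weisbach: V = √(2·ΔP·D/(f·L·ρ)). With ε/D = 6.4e-05/0.17 = 0.000376, iterate starting from f = 0.02:
  f = 0.02 → V = √(2·6.19e+05·0.17/(0.02·275·992)) = 6.211 m/s; Re = ρVD/μ = 8.313e+05; f → 0.01652
  f = 0.01652 → V = 6.834 m/s; Re = 9.147e+05; f → 0.01645
Converged (Δf/f < 1%). With the final f = 0.01645: V = √(2·6.19e+05·0.17/(0.01645·275·992)) = 6.847 m/s.
Q = V·A = 6.847·(π/4·0.17²) = 0.1554 m³/s = 155 L/s.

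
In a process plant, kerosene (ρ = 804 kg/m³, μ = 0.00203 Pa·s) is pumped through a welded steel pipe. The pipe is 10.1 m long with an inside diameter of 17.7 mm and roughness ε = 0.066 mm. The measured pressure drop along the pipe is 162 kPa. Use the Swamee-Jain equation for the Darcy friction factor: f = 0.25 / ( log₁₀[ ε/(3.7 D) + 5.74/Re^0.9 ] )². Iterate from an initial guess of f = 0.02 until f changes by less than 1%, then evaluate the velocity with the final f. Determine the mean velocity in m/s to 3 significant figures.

V ≈ 4.75 m/s

Rearranging Darcy-Weisbach: V = √(2·ΔP·D/(f·L·ρ)). With ε/D = 6.6e-05/0.0177 = 0.00373, iterate starting from f = 0.02:
  f = 0.02 → V = √(2·1.62e+05·0.0177/(0.02·10.1·804)) = 5.942 m/s; Re = ρVD/μ = 4.166e+04; f → 0.03074
  f = 0.03074 → V = 4.793 m/s; Re = 3.36e+04; f → 0.0313
  f = 0.0313 → V = 4.75 m/s; Re = 3.33e+04; f → 0.03133
Converged (Δf/f < 1%). With the final f = 0.03133: V = √(2·1.62e+05·0.0177/(0.03133·10.1·804)) = 4.748 m/s.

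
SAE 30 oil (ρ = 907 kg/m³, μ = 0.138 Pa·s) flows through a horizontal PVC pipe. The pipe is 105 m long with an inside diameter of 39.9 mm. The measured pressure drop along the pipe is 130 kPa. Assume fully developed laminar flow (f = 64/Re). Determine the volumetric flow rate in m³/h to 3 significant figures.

For laminar flow, f = 64/Re with Re = ρVD/μ, so Darcy-Weisbach reduces to ΔP = 32μLV/D². Solving for V: V = ΔP·D²/(32μL) = 1.3e+05·(0.0399)²/(32·0.138·105) = 0.4463 m/s.
Check: Re = ρVD/μ = 907·0.4463·0.0399/0.138 = 117.1 < 2300, so the laminar assumption holds.
Q = V·A = 0.4463·(π/4·0.0399²) = 0.0005581 m³/s = 2.01 m³/h.

Q ≈ 2.01 m³/h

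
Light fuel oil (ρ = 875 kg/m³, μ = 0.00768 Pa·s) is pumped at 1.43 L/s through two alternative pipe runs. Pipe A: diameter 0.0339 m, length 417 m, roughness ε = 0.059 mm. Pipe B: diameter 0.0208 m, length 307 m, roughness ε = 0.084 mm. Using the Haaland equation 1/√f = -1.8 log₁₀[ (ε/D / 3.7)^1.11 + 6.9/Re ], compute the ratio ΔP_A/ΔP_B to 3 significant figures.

Pipe A: V = Q/A = 0.00143/0.0009026 = 1.584 m/s; Re = 6119; ε/D = 0.00174; Haaland → f = 0.03731; ΔP_A = f(L/D)(ρV²/2) = 5.04e+05 Pa.
Pipe B: V = Q/A = 0.00143/0.0003398 = 4.208 m/s; Re = 9973; ε/D = 0.00404; Haaland → f = 0.03624; ΔP_B = f(L/D)(ρV²/2) = 4.145e+06 Pa.
ΔP_A/ΔP_B = 5.04e+05/4.145e+06 = 0.122.

ΔP_A/ΔP_B ≈ 0.122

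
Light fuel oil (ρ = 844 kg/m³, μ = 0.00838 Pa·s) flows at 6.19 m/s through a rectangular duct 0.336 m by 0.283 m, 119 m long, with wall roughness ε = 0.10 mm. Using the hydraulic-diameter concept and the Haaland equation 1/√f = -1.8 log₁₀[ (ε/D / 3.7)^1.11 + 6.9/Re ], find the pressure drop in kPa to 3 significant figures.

Hydraulic diameter D_h = 4A/P = 4·(0.336·0.283)/(2·(0.336+0.283)) = 0.3804/1.238 = 0.3072 m.
Re = ρVD_h/μ = 844·6.19·0.3072/0.00838 = 1.915e+05.
ε/D_h = 0.0001/0.3072 = 0.000325; Haaland gives 1/√f = -1.8 log₁₀[3.15e-05+3.6e-05] = 7.507, so f = 0.01774.
ΔP = f(L/D_h)(ρV²/2) = 0.01774·119/0.3072·1.617e+04 = 1.111e+05 Pa.
ΔP = 111 kPa.

ΔP ≈ 111 kPa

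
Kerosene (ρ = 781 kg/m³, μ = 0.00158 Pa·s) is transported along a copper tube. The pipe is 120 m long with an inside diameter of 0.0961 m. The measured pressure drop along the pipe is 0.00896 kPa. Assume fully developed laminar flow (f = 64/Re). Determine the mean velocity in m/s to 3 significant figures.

For laminar flow, f = 64/Re with Re = ρVD/μ, so Darcy-Weisbach reduces to ΔP = 32μLV/D². Solving for V: V = ΔP·D²/(32μL) = 8.96·(0.0961)²/(32·0.00158·120) = 0.01364 m/s.
Check: Re = ρVD/μ = 781·0.01364·0.0961/0.00158 = 647.9 < 2300, so the laminar assumption holds.

V ≈ 0.0136 m/s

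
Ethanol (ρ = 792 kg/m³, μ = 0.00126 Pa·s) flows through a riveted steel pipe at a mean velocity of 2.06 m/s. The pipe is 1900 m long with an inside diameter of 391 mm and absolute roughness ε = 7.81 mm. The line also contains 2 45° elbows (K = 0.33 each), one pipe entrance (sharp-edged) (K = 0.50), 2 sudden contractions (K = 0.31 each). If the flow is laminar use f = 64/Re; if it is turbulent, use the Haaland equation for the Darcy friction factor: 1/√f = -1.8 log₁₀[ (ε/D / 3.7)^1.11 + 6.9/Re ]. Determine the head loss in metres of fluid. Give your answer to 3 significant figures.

h_f ≈ 51.7 m

Reynolds number Re = ρVD/μ = 792 · 2.06 · 0.391 / 0.00126 = 5.063e+05.
Re > 4000 → turbulent. Relative roughness ε/D = 0.00781/0.391 = 0.02. Haaland: 1/√f = -1.8 log₁₀[(0.02/3.7)^1.11 + 6.9/5.063e+05] = -1.8 log₁₀[0.00304 + 1.36e-05] = 4.527, so f = 0.04879.
Total minor-loss coefficient ΣK = 2·0.33 + 1·0.5 + 2·0.31 = 1.78.
ΔP = [f·L/D + ΣK]·(ρV²/2) = [0.04879·1900/0.391 + 1.78]·(792·2.06²/2) = [237.1 + 1.78]·1680 = 4.014e+05 Pa.
Head loss h_f = ΔP/(ρg) = 4.014e+05/(792·9.81) = 51.7 m.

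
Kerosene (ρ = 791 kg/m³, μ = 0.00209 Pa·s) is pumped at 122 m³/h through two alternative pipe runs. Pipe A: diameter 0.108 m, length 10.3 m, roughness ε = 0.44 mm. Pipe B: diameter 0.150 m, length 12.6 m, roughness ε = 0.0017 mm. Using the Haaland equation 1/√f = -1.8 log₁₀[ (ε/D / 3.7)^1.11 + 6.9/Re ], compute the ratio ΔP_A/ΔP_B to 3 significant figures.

Pipe A: V = Q/A = 0.03389/0.009161 = 3.699 m/s; Re = 1.512e+05; ε/D = 0.00407; Haaland → f = 0.02927; ΔP_A = f(L/D)(ρV²/2) = 1.511e+04 Pa.
Pipe B: V = Q/A = 0.03389/0.01767 = 1.918 m/s; Re = 1.089e+05; ε/D = 1.13e-05; Haaland → f = 0.01756; ΔP_B = f(L/D)(ρV²/2) = 2145 Pa.
ΔP_A/ΔP_B = 1.511e+04/2145 = 7.04.

ΔP_A/ΔP_B ≈ 7.04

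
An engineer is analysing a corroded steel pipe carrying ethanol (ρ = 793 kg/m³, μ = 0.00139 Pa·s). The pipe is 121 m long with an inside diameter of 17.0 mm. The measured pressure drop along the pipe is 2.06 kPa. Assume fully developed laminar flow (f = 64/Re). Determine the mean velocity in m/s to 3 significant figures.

V ≈ 0.111 m/s

For laminar flow, f = 64/Re with Re = ρVD/μ, so Darcy-Weisbach reduces to ΔP = 32μLV/D². Solving for V: V = ΔP·D²/(32μL) = 2060·(0.017)²/(32·0.00139·121) = 0.1106 m/s.
Check: Re = ρVD/μ = 793·0.1106·0.017/0.00139 = 1073 < 2300, so the laminar assumption holds.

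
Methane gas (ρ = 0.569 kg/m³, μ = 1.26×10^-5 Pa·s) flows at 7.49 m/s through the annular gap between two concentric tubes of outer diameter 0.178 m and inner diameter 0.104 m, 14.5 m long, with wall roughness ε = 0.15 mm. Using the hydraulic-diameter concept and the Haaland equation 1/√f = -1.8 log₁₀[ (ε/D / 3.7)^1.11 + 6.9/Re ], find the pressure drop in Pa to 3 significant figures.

Hydraulic diameter D_h = 4A/P = D_o - D_i = 0.178 - 0.104 = 0.074 m.
Re = ρVD_h/μ = 0.569·7.49·0.074/1.26e-05 = 2.503e+04.
ε/D_h = 0.00015/0.074 = 0.00203; Haaland gives 1/√f = -1.8 log₁₀[0.00024+0.000276] = 5.918, so f = 0.02855.
ΔP = f(L/D_h)(ρV²/2) = 0.02855·14.5/0.074·15.96 = 89.3 Pa.

ΔP ≈ 89.3 Pa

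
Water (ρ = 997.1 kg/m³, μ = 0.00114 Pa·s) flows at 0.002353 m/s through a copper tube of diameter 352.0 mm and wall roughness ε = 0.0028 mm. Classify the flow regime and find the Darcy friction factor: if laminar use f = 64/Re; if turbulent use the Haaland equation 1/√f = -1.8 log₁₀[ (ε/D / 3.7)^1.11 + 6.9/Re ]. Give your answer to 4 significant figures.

Re = ρVD/μ = 997.1·0.002353·0.352/0.00114 = 724.4.
Re < 2300 → laminar, so f = 64/Re = 0.08834 (roughness is irrelevant in laminar flow).

f ≈ 0.08834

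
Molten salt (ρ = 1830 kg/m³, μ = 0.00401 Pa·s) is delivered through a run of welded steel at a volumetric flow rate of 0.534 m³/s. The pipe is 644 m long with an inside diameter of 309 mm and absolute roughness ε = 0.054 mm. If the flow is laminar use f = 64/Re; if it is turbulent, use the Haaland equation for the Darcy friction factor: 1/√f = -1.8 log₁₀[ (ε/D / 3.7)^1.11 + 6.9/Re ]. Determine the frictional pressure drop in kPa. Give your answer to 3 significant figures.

ΔP ≈ 1380 kPa

Cross-sectional area A = πD²/4 = π(0.309)²/4 = 0.07499 m²; mean velocity V = Q/A = 0.534/0.07499 = 7.121 m/s.
Reynolds number Re = ρVD/μ = 1830 · 7.121 · 0.309 / 0.00401 = 1.004e+06.
Re > 4000 → turbulent. Relative roughness ε/D = 5.4e-05/0.309 = 0.000175. Haaland: 1/√f = -1.8 log₁₀[(0.000175/3.7)^1.11 + 6.9/1.004e+06] = -1.8 log₁₀[1.58e-05 + 6.87e-06] = 8.36, so f = 0.01431.
Darcy-Weisbach: ΔP = f(L/D)(ρV²/2) = 0.01431·(644/0.309)·(1830·7.121²/2) = 0.01431·2084·4.64e+04 = 1.383e+06 Pa.
ΔP = 1.383e+06 Pa = 1380 kPa.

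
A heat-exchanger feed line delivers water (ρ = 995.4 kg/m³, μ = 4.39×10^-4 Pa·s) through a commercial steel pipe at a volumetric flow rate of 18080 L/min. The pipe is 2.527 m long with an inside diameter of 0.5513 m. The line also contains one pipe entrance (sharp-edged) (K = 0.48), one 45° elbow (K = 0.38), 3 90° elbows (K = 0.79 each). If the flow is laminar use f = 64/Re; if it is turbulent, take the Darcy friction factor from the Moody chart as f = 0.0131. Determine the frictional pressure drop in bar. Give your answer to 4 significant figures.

ΔP ≈ 0.02609 bar

Q = 18080 L/min = 18080/60000 = 0.3013 m³/s.
Cross-sectional area A = πD²/4 = π(0.5513)²/4 = 0.2387 m²; mean velocity V = Q/A = 0.3013/0.2387 = 1.262 m/s.
Reynolds number Re = ρVD/μ = 995.4 · 1.262 · 0.5513 / 0.000439 = 1.578e+06.
Re > 4000 → turbulent; use the Moody-chart value f = 0.0131.
Total minor-loss coefficient ΣK = 1·0.48 + 1·0.38 + 3·0.79 = 3.23.
ΔP = [f·L/D + ΣK]·(ρV²/2) = [0.0131·2.527/0.5513 + 3.23]·(995.4·1.262²/2) = [0.06005 + 3.23]·793.1 = 2609 Pa.
ΔP = 2609 Pa = 0.02609 bar.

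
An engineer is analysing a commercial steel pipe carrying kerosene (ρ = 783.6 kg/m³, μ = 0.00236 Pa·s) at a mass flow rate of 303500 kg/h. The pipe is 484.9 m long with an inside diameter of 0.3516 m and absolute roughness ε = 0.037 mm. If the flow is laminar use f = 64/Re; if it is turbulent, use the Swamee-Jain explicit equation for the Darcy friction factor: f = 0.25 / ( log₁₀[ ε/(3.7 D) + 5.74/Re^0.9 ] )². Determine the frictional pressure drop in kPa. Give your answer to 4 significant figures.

ΔP ≈ 11.71 kPa

ṁ = 303500 kg/h = 303500/3600 = 84.31 kg/s.
A = πD²/4 = π(0.3516)²/4 = 0.09709 m²; mean velocity V = ṁ/(ρA) = 84.31/(783.6 · 0.09709) = 1.108 m/s.
Reynolds number Re = ρVD/μ = 783.6 · 1.108 · 0.3516 / 0.00236 = 1.294e+05.
Re > 4000 → turbulent. Relative roughness ε/D = 3.7e-05/0.3516 = 0.000105. Swamee-Jain: f = 0.25/(log₁₀[0.000105/3.7 + 5.74/1.294e+05^0.9])² = 0.25/(log₁₀[2.84e-05 + 0.000144])² = 0.25/(-3.763)² = 0.01765.
Darcy-Weisbach: ΔP = f(L/D)(ρV²/2) = 0.01765·(484.9/0.3516)·(783.6·1.108²/2) = 0.01765·1379·481.1 = 1.171e+04 Pa.
ΔP = 1.171e+04 Pa = 11.71 kPa.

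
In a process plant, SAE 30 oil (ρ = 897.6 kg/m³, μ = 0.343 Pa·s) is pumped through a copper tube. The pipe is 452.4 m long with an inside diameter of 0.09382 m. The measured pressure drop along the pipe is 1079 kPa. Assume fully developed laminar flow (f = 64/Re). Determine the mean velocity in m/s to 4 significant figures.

For laminar flow, f = 64/Re with Re = ρVD/μ, so Darcy-Weisbach reduces to ΔP = 32μLV/D². Solving for V: V = ΔP·D²/(32μL) = 1.079e+06·(0.09382)²/(32·0.343·452.4) = 1.913 m/s.
Check: Re = ρVD/μ = 897.6·1.913·0.09382/0.343 = 469.6 < 2300, so the laminar assumption holds.

V ≈ 1.913 m/s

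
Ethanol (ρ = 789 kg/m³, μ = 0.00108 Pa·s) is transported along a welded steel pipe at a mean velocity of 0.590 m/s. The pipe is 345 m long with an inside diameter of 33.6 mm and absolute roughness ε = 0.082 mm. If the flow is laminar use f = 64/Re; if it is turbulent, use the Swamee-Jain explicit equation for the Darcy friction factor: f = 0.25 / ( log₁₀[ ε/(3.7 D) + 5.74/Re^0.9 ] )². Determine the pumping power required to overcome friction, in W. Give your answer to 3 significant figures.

Reynolds number Re = ρVD/μ = 789 · 0.59 · 0.0336 / 0.00108 = 1.448e+04.
Re > 4000 → turbulent. Relative roughness ε/D = 8.2e-05/0.0336 = 0.00244. Swamee-Jain: f = 0.25/(log₁₀[0.00244/3.7 + 5.74/1.448e+04^0.9])² = 0.25/(log₁₀[0.00066 + 0.00103])² = 0.25/(-2.771)² = 0.03255.
Darcy-Weisbach: ΔP = f(L/D)(ρV²/2) = 0.03255·(345/0.0336)·(789·0.59²/2) = 0.03255·1.027e+04·137.3 = 4.59e+04 Pa.
Q = V·A = 0.59·0.0008867 = 0.0005231 m³/s.
Pumping power P = QΔP = 0.0005231·4.59e+04 = 24.01 W = 24.0 W.

P ≈ 24.0 W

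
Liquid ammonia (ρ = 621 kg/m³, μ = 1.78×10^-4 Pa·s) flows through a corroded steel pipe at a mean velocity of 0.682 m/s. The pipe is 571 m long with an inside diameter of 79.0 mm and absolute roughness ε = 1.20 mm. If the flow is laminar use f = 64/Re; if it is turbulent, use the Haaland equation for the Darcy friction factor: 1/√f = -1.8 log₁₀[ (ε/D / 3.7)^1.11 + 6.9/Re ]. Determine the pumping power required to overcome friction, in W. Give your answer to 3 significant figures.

P ≈ 154 W

Reynolds number Re = ρVD/μ = 621 · 0.682 · 0.079 / 0.000178 = 1.88e+05.
Re > 4000 → turbulent. Relative roughness ε/D = 0.0012/0.079 = 0.0152. Haaland: 1/√f = -1.8 log₁₀[(0.0152/3.7)^1.11 + 6.9/1.88e+05] = -1.8 log₁₀[0.00224 + 3.67e-05] = 4.756, so f = 0.04421.
Darcy-Weisbach: ΔP = f(L/D)(ρV²/2) = 0.04421·(571/0.079)·(621·0.682²/2) = 0.04421·7228·144.4 = 4.615e+04 Pa.
Q = V·A = 0.682·0.004902 = 0.003343 m³/s.
Pumping power P = QΔP = 0.003343·4.615e+04 = 154.3 W = 154 W.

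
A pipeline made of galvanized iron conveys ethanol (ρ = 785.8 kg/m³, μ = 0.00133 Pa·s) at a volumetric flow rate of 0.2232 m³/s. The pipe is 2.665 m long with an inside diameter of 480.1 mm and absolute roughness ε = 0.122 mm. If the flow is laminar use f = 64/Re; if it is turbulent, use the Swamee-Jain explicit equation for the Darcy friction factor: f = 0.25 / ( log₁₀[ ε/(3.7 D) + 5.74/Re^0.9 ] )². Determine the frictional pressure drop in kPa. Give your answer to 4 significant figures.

ΔP ≈ 0.05465 kPa

Cross-sectional area A = πD²/4 = π(0.4801)²/4 = 0.181 m²; mean velocity V = Q/A = 0.2232/0.181 = 1.233 m/s.
Reynolds number Re = ρVD/μ = 785.8 · 1.233 · 0.4801 / 0.00133 = 3.497e+05.
Re > 4000 → turbulent. Relative roughness ε/D = 0.000122/0.4801 = 0.000254. Swamee-Jain: f = 0.25/(log₁₀[0.000254/3.7 + 5.74/3.497e+05^0.9])² = 0.25/(log₁₀[6.87e-05 + 5.88e-05])² = 0.25/(-3.894)² = 0.01648.
Darcy-Weisbach: ΔP = f(L/D)(ρV²/2) = 0.01648·(2.665/0.4801)·(785.8·1.233²/2) = 0.01648·5.551·597.3 = 54.65 Pa.
ΔP = 54.65 Pa = 0.05465 kPa.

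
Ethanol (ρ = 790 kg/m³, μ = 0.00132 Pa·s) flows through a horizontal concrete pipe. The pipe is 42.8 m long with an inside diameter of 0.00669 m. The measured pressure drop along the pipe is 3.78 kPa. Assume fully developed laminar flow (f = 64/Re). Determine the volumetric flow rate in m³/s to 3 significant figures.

For laminar flow, f = 64/Re with Re = ρVD/μ, so Darcy-Weisbach reduces to ΔP = 32μLV/D². Solving for V: V = ΔP·D²/(32μL) = 3780·(0.00669)²/(32·0.00132·42.8) = 0.09358 m/s.
Check: Re = ρVD/μ = 790·0.09358·0.00669/0.00132 = 374.7 < 2300, so the laminar assumption holds.
Q = V·A = 0.09358·(π/4·0.00669²) = 3.289e-06 m³/s = 3.29×10^-6 m³/s.

Q ≈ 3.29×10^-6 m³/s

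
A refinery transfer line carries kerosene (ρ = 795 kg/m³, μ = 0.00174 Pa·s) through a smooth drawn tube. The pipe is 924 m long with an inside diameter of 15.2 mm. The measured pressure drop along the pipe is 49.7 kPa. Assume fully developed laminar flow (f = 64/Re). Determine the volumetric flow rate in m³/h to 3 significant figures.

For laminar flow, f = 64/Re with Re = ρVD/μ, so Darcy-Weisbach reduces to ΔP = 32μLV/D². Solving for V: V = ΔP·D²/(32μL) = 4.97e+04·(0.0152)²/(32·0.00174·924) = 0.2232 m/s.
Check: Re = ρVD/μ = 795·0.2232·0.0152/0.00174 = 1550 < 2300, so the laminar assumption holds.
Q = V·A = 0.2232·(π/4·0.0152²) = 4.05e-05 m³/s = 0.146 m³/h.

Q ≈ 0.146 m³/h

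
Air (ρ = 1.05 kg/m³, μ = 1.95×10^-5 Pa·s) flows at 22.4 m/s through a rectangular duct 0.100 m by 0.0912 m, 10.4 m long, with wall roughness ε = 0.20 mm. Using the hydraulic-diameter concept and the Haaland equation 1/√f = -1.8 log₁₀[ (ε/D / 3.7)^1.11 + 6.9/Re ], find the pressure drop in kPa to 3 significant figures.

ΔP ≈ 0.719 kPa

Hydraulic diameter D_h = 4A/P = 4·(0.1·0.0912)/(2·(0.1+0.0912)) = 0.03648/0.3824 = 0.0954 m.
Re = ρVD_h/μ = 1.05·22.4·0.0954/1.95e-05 = 1.151e+05.
ε/D_h = 0.0002/0.0954 = 0.0021; Haaland gives 1/√f = -1.8 log₁₀[0.000249+6e-05] = 6.318, so f = 0.02505.
ΔP = f(L/D_h)(ρV²/2) = 0.02505·10.4/0.0954·263.4 = 719.4 Pa.
ΔP = 0.719 kPa.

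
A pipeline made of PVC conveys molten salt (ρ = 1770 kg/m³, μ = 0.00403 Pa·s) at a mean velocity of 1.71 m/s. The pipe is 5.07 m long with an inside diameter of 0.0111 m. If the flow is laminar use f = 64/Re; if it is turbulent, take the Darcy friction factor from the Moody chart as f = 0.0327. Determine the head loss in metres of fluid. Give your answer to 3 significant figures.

Reynolds number Re = ρVD/μ = 1770 · 1.71 · 0.0111 / 0.00403 = 8337.
Re > 4000 → turbulent; use the Moody-chart value f = 0.0327.
Darcy-Weisbach: ΔP = f(L/D)(ρV²/2) = 0.0327·(5.07/0.0111)·(1770·1.71²/2) = 0.0327·456.8·2588 = 3.865e+04 Pa.
Head loss h_f = ΔP/(ρg) = 3.865e+04/(1770·9.81) = 2.23 m.

h_f ≈ 2.23 m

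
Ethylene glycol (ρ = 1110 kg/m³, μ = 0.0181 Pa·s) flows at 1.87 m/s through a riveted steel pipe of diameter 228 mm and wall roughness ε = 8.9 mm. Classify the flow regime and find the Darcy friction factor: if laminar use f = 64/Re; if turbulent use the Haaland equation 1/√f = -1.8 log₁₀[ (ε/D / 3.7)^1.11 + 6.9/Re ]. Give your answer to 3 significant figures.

f ≈ 0.0651

Re = ρVD/μ = 1110·1.87·0.228/0.0181 = 2.615e+04.
Re > 4000 → turbulent. ε/D = 0.0089/0.228 = 0.039; Haaland: 1/√f = -1.8 log₁₀[0.00639 + 0.000264] = 3.918, so f = 0.06515.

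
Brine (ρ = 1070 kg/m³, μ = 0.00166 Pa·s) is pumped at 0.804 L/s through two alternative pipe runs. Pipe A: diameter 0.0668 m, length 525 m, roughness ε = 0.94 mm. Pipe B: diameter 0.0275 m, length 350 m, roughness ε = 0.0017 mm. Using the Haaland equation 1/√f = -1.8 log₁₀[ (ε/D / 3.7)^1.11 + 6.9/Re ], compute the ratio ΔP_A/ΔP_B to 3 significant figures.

ΔP_A/ΔP_B ≈ 0.0338

Pipe A: V = Q/A = 0.000804/0.003505 = 0.2294 m/s; Re = 9878; ε/D = 0.0141; Haaland → f = 0.04712; ΔP_A = f(L/D)(ρV²/2) = 1.043e+04 Pa.
Pipe B: V = Q/A = 0.000804/0.000594 = 1.354 m/s; Re = 2.399e+04; ε/D = 6.18e-05; Haaland → f = 0.02472; ΔP_B = f(L/D)(ρV²/2) = 3.084e+05 Pa.
ΔP_A/ΔP_B = 1.043e+04/3.084e+05 = 0.0338.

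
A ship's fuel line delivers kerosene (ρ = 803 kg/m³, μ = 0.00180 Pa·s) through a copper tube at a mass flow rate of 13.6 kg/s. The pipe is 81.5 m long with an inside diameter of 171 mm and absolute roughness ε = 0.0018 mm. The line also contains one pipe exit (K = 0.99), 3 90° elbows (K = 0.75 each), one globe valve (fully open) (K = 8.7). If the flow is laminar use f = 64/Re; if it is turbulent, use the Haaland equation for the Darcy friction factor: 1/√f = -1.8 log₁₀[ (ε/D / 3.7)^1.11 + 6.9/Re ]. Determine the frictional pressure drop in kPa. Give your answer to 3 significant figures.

ΔP ≈ 4.71 kPa

A = πD²/4 = π(0.171)²/4 = 0.02297 m²; mean velocity V = ṁ/(ρA) = 13.6/(803 · 0.02297) = 0.7375 m/s.
Reynolds number Re = ρVD/μ = 803 · 0.7375 · 0.171 / 0.0018 = 5.626e+04.
Re > 4000 → turbulent. Relative roughness ε/D = 1.8e-06/0.171 = 1.05e-05. Haaland: 1/√f = -1.8 log₁₀[(1.05e-05/3.7)^1.11 + 6.9/5.626e+04] = -1.8 log₁₀[6.98e-07 + 0.000123] = 7.036, so f = 0.0202.
Total minor-loss coefficient ΣK = 1·0.99 + 3·0.75 + 1·8.7 = 11.9.
ΔP = [f·L/D + ΣK]·(ρV²/2) = [0.0202·81.5/0.171 + 11.9]·(803·0.7375²/2) = [9.628 + 11.9]·218.4 = 4709 Pa.
ΔP = 4709 Pa = 4.71 kPa.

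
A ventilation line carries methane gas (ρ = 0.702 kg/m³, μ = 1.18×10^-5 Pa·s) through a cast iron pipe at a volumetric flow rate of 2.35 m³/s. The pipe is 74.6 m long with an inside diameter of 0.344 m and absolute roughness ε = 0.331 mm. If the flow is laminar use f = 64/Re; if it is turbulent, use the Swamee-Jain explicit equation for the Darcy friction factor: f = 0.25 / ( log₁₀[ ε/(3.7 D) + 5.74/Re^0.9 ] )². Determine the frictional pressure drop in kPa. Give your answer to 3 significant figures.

Cross-sectional area A = πD²/4 = π(0.344)²/4 = 0.09294 m²; mean velocity V = Q/A = 2.35/0.09294 = 25.28 m/s.
Reynolds number Re = ρVD/μ = 0.702 · 25.28 · 0.344 / 1.18e-05 = 5.175e+05.
Re > 4000 → turbulent. Relative roughness ε/D = 0.000331/0.344 = 0.000962. Swamee-Jain: f = 0.25/(log₁₀[0.000962/3.7 + 5.74/5.175e+05^0.9])² = 0.25/(log₁₀[0.00026 + 4.13e-05])² = 0.25/(-3.521)² = 0.02017.
Darcy-Weisbach: ΔP = f(L/D)(ρV²/2) = 0.02017·(74.6/0.344)·(0.702·25.28²/2) = 0.02017·216.9·224.4 = 981.4 Pa.
ΔP = 981.4 Pa = 0.981 kPa.

ΔP ≈ 0.981 kPa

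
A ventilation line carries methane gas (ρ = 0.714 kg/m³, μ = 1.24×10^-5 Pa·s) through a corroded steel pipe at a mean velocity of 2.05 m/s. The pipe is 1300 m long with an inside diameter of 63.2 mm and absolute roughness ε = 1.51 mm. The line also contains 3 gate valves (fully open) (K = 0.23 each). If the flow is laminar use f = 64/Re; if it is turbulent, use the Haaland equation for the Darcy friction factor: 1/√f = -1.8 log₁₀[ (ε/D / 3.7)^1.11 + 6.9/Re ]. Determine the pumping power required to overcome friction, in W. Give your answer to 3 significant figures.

P ≈ 11.2 W

Reynolds number Re = ρVD/μ = 0.714 · 2.05 · 0.0632 / 1.24e-05 = 7460.
Re > 4000 → turbulent. Relative roughness ε/D = 0.00151/0.0632 = 0.0239. Haaland: 1/√f = -1.8 log₁₀[(0.0239/3.7)^1.11 + 6.9/7460] = -1.8 log₁₀[0.00371 + 0.000925] = 4.201, so f = 0.05665.
Total minor-loss coefficient ΣK = 3·0.23 = 0.69.
ΔP = [f·L/D + ΣK]·(ρV²/2) = [0.05665·1300/0.0632 + 0.69]·(0.714·2.05²/2) = [1165 + 0.69]·1.5 = 1749 Pa.
Q = V·A = 2.05·0.003137 = 0.006431 m³/s.
Pumping power P = QΔP = 0.006431·1749 = 11.25 W = 11.2 W.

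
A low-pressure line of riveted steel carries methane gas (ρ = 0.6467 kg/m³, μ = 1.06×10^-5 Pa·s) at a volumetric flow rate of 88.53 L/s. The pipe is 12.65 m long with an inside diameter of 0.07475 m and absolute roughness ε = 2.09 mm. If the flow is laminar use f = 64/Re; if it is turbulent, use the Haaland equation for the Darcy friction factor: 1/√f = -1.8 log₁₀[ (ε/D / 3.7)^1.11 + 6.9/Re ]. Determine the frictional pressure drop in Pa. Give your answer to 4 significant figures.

ΔP ≈ 1247 Pa

Q = 88.53 L/s = 88.53/1000 = 0.08853 m³/s.
Cross-sectional area A = πD²/4 = π(0.07475)²/4 = 0.004388 m²; mean velocity V = Q/A = 0.08853/0.004388 = 20.17 m/s.
Reynolds number Re = ρVD/μ = 0.6467 · 20.17 · 0.07475 / 1.06e-05 = 9.2e+04.
Re > 4000 → turbulent. Relative roughness ε/D = 0.00209/0.07475 = 0.028. Haaland: 1/√f = -1.8 log₁₀[(0.028/3.7)^1.11 + 6.9/9.2e+04] = -1.8 log₁₀[0.00442 + 7.5e-05] = 4.226, so f = 0.056.
Darcy-Weisbach: ΔP = f(L/D)(ρV²/2) = 0.056·(12.65/0.07475)·(0.6467·20.17²/2) = 0.056·169.2·131.6 = 1247 Pa.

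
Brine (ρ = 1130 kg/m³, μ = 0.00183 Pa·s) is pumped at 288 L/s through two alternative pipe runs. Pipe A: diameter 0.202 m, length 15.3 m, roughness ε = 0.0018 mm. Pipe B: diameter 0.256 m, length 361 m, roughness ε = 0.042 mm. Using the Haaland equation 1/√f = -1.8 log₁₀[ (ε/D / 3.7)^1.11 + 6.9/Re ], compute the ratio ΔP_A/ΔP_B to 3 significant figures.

ΔP_A/ΔP_B ≈ 0.112

Pipe A: V = Q/A = 0.288/0.03205 = 8.987 m/s; Re = 1.121e+06; ε/D = 8.91e-06; Haaland → f = 0.01154; ΔP_A = f(L/D)(ρV²/2) = 3.988e+04 Pa.
Pipe B: V = Q/A = 0.288/0.05147 = 5.595 m/s; Re = 8.845e+05; ε/D = 0.000164; Haaland → f = 0.01429; ΔP_B = f(L/D)(ρV²/2) = 3.565e+05 Pa.
ΔP_A/ΔP_B = 3.988e+04/3.565e+05 = 0.112.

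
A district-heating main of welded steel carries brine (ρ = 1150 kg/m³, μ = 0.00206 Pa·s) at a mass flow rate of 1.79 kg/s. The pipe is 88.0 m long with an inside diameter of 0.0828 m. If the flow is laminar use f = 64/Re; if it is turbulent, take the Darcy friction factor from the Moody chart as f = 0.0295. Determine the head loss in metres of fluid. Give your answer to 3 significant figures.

h_f ≈ 0.134 m

A = πD²/4 = π(0.0828)²/4 = 0.005385 m²; mean velocity V = ṁ/(ρA) = 1.79/(1150 · 0.005385) = 0.2891 m/s.
Reynolds number Re = ρVD/μ = 1150 · 0.2891 · 0.0828 / 0.00206 = 1.336e+04.
Re > 4000 → turbulent; use the Moody-chart value f = 0.0295.
Darcy-Weisbach: ΔP = f(L/D)(ρV²/2) = 0.0295·(88/0.0828)·(1150·0.2891²/2) = 0.0295·1063·48.05 = 1506 Pa.
Head loss h_f = ΔP/(ρg) = 1506/(1150·9.81) = 0.134 m.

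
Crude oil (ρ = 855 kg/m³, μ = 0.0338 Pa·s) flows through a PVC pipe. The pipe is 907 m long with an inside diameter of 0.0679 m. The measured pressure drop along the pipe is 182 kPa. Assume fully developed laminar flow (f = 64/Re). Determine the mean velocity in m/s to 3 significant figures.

For laminar flow, f = 64/Re with Re = ρVD/μ, so Darcy-Weisbach reduces to ΔP = 32μLV/D². Solving for V: V = ΔP·D²/(32μL) = 1.82e+05·(0.0679)²/(32·0.0338·907) = 0.8553 m/s.
Check: Re = ρVD/μ = 855·0.8553·0.0679/0.0338 = 1469 < 2300, so the laminar assumption holds.

V ≈ 0.855 m/s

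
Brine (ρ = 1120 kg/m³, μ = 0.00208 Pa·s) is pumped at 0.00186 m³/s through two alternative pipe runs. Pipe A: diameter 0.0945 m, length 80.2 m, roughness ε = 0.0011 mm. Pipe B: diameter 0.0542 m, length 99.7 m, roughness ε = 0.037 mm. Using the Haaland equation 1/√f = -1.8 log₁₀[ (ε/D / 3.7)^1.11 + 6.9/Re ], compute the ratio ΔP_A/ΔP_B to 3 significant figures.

Pipe A: V = Q/A = 0.00186/0.007014 = 0.2652 m/s; Re = 1.349e+04; ε/D = 1.16e-05; Haaland → f = 0.0285; ΔP_A = f(L/D)(ρV²/2) = 952.7 Pa.
Pipe B: V = Q/A = 0.00186/0.002307 = 0.8062 m/s; Re = 2.353e+04; ε/D = 0.000683; Haaland → f = 0.02612; ΔP_B = f(L/D)(ρV²/2) = 1.748e+04 Pa.
ΔP_A/ΔP_B = 952.7/1.748e+04 = 0.0545.

ΔP_A/ΔP_B ≈ 0.0545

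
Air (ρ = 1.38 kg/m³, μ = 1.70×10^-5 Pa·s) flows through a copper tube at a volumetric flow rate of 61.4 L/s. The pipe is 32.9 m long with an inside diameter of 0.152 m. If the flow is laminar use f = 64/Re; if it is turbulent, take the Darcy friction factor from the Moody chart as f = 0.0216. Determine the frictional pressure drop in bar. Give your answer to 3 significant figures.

ΔP ≈ 3.69×10^-4 bar

Q = 61.4 L/s = 61.4/1000 = 0.0614 m³/s.
Cross-sectional area A = πD²/4 = π(0.152)²/4 = 0.01815 m²; mean velocity V = Q/A = 0.0614/0.01815 = 3.384 m/s.
Reynolds number Re = ρVD/μ = 1.38 · 3.384 · 0.152 / 1.7e-05 = 4.175e+04.
Re > 4000 → turbulent; use the Moody-chart value f = 0.0216.
Darcy-Weisbach: ΔP = f(L/D)(ρV²/2) = 0.0216·(32.9/0.152)·(1.38·3.384²/2) = 0.0216·216.4·7.9 = 36.93 Pa.
ΔP = 36.93 Pa = 3.69×10^-4 bar.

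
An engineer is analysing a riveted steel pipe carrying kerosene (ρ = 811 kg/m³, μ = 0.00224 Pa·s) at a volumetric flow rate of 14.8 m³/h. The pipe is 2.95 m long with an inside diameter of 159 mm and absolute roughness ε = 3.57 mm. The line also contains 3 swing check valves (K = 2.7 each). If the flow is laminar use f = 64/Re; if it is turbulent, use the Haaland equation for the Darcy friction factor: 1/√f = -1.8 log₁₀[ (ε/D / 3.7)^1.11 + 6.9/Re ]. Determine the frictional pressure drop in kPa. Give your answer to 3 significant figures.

Q = 14.8 m³/h = 14.8/3600 = 0.004111 m³/s.
Cross-sectional area A = πD²/4 = π(0.159)²/4 = 0.01986 m²; mean velocity V = Q/A = 0.004111/0.01986 = 0.207 m/s.
Reynolds number Re = ρVD/μ = 811 · 0.207 · 0.159 / 0.00224 = 1.192e+04.
Re > 4000 → turbulent. Relative roughness ε/D = 0.00357/0.159 = 0.0225. Haaland: 1/√f = -1.8 log₁₀[(0.0225/3.7)^1.11 + 6.9/1.192e+04] = -1.8 log₁₀[0.00346 + 0.000579] = 4.309, so f = 0.05387.
Total minor-loss coefficient ΣK = 3·2.7 = 8.1.
ΔP = [f·L/D + ΣK]·(ρV²/2) = [0.05387·2.95/0.159 + 8.1]·(811·0.207²/2) = [0.9995 + 8.1]·17.38 = 158.2 Pa.
ΔP = 158.2 Pa = 0.158 kPa.

ΔP ≈ 0.158 kPa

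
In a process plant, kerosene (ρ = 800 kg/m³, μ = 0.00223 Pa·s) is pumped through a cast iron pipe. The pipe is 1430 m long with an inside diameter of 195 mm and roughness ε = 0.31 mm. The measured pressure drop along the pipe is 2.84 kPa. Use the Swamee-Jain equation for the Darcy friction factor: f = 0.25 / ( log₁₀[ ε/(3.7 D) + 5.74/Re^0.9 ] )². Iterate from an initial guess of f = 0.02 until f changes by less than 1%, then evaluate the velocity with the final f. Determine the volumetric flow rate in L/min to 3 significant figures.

Q ≈ 311 L/min

Rearranging Darcy-Weisbach: V = √(2·ΔP·D/(f·L·ρ)). With ε/D = 0.00031/0.195 = 0.00159, iterate starting from f = 0.02:
  f = 0.02 → V = √(2·2840·0.195/(0.02·1430·800)) = 0.22 m/s; Re = ρVD/μ = 1.539e+04; f → 0.03075
  f = 0.03075 → V = 0.1775 m/s; Re = 1.241e+04; f → 0.03208
  f = 0.03208 → V = 0.1737 m/s; Re = 1.215e+04; f → 0.03223
Converged (Δf/f < 1%). With the final f = 0.03223: V = √(2·2840·0.195/(0.03223·1430·800)) = 0.1733 m/s.
Q = V·A = 0.1733·(π/4·0.195²) = 0.005177 m³/s = 311 L/min.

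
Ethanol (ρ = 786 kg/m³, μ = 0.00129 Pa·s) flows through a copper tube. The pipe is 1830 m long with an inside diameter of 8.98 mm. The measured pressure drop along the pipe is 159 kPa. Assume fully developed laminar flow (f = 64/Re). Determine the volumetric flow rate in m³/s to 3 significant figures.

Q ≈ 1.07×10^-5 m³/s

For laminar flow, f = 64/Re with Re = ρVD/μ, so Darcy-Weisbach reduces to ΔP = 32μLV/D². Solving for V: V = ΔP·D²/(32μL) = 1.59e+05·(0.00898)²/(32·0.00129·1830) = 0.1697 m/s.
Check: Re = ρVD/μ = 786·0.1697·0.00898/0.00129 = 928.7 < 2300, so the laminar assumption holds.
Q = V·A = 0.1697·(π/4·0.00898²) = 1.075e-05 m³/s = 1.07×10^-5 m³/s.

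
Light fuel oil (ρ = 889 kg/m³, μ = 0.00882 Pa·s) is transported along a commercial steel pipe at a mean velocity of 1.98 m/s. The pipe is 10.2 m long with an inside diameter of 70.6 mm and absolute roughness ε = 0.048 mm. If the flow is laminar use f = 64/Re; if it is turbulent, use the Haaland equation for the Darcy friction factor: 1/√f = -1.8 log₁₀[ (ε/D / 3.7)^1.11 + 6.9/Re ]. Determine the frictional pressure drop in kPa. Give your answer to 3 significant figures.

ΔP ≈ 7.35 kPa

Reynolds number Re = ρVD/μ = 889 · 1.98 · 0.0706 / 0.00882 = 1.409e+04.
Re > 4000 → turbulent. Relative roughness ε/D = 4.8e-05/0.0706 = 0.00068. Haaland: 1/√f = -1.8 log₁₀[(0.00068/3.7)^1.11 + 6.9/1.409e+04] = -1.8 log₁₀[7.13e-05 + 0.00049] = 5.852, so f = 0.0292.
Darcy-Weisbach: ΔP = f(L/D)(ρV²/2) = 0.0292·(10.2/0.0706)·(889·1.98²/2) = 0.0292·144.5·1743 = 7352 Pa.
ΔP = 7352 Pa = 7.35 kPa.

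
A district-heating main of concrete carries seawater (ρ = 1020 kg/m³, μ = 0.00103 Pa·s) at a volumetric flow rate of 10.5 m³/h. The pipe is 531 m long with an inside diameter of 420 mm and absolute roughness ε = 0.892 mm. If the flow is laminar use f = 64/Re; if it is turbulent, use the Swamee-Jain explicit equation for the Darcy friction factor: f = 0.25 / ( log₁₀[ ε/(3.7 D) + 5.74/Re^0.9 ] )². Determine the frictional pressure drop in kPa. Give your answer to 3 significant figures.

Q = 10.5 m³/h = 10.5/3600 = 0.002917 m³/s.
Cross-sectional area A = πD²/4 = π(0.42)²/4 = 0.1385 m²; mean velocity V = Q/A = 0.002917/0.1385 = 0.02105 m/s.
Reynolds number Re = ρVD/μ = 1020 · 0.02105 · 0.42 / 0.00103 = 8756.
Re > 4000 → turbulent. Relative roughness ε/D = 0.000892/0.42 = 0.00212. Swamee-Jain: f = 0.25/(log₁₀[0.00212/3.7 + 5.74/8756^0.9])² = 0.25/(log₁₀[0.000574 + 0.00162])² = 0.25/(-2.658)² = 0.03539.
Darcy-Weisbach: ΔP = f(L/D)(ρV²/2) = 0.03539·(531/0.42)·(1020·0.02105²/2) = 0.03539·1264·0.226 = 10.11 Pa.
ΔP = 10.11 Pa = 0.0101 kPa.

ΔP ≈ 0.0101 kPa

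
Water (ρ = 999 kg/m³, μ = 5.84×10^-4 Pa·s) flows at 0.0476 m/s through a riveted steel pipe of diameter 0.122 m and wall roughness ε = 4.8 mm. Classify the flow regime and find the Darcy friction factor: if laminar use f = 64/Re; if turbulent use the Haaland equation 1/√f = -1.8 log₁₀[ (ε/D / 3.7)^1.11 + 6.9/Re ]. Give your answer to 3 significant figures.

Re = ρVD/μ = 999·0.0476·0.122/0.000584 = 9934.
Re > 4000 → turbulent. ε/D = 0.0048/0.122 = 0.0393; Haaland: 1/√f = -1.8 log₁₀[0.00645 + 0.000695] = 3.863, so f = 0.06702.

f ≈ 0.0670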